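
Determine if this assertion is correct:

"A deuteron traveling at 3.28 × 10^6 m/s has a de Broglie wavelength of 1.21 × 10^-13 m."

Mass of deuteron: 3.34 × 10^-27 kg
False

The claim is incorrect.

Using λ = h/(mv):
λ = (6.626 × 10^-34 J·s) / (3.34 × 10^-27 kg × 3.28 × 10^6 m/s)
λ = 6.05 × 10^-14 m

The actual wavelength differs from the claimed 1.21 × 10^-13 m.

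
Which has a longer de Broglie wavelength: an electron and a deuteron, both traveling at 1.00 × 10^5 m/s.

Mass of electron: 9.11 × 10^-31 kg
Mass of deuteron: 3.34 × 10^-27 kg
The electron has the longer wavelength.

Using λ = h/(mv), since both particles have the same velocity, the wavelength depends only on mass.

For electron: λ₁ = h/(m₁v) = 7.27 × 10^-9 m
For deuteron: λ₂ = h/(m₂v) = 1.98 × 10^-12 m

Since λ ∝ 1/m at constant velocity, the lighter particle has the longer wavelength.

The electron has the longer de Broglie wavelength.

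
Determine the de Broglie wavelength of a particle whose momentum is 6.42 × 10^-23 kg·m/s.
1.03 × 10^-11 m

Using the de Broglie relation λ = h/p:

λ = h/p
λ = (6.626 × 10^-34 J·s) / (6.42 × 10^-23 kg·m/s)
λ = 1.03 × 10^-11 m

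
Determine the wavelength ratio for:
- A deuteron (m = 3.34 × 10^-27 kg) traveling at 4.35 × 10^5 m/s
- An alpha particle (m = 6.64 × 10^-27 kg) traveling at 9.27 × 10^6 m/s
λ₁/λ₂ = 42.4

Using λ = h/(mv):

λ₁ = h/(m₁v₁) = 4.56 × 10^-13 m
λ₂ = h/(m₂v₂) = 1.08 × 10^-14 m

Ratio λ₁/λ₂ = (m₂v₂)/(m₁v₁)
         = (6.64 × 10^-27 kg × 9.27 × 10^6 m/s) / (3.34 × 10^-27 kg × 4.35 × 10^5 m/s)
         = 42.4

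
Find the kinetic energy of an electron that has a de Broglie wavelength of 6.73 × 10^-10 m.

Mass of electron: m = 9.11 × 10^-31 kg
5.32 × 10^-19 J (or 3.32 eV)

From λ = h/√(2mKE), we solve for KE:

λ² = h²/(2mKE)
KE = h²/(2mλ²)
KE = (6.626 × 10^-34 J·s)² / (2 × 9.11 × 10^-31 kg × (6.73 × 10^-10 m)²)
KE = 5.32 × 10^-19 J
KE = 3.32 eV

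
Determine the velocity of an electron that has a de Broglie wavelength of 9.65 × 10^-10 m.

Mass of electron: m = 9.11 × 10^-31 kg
7.54 × 10^5 m/s

From the de Broglie relation λ = h/(mv), we solve for v:

v = h/(mλ)
v = (6.626 × 10^-34 J·s) / (9.11 × 10^-31 kg × 9.65 × 10^-10 m)
v = 7.54 × 10^5 m/s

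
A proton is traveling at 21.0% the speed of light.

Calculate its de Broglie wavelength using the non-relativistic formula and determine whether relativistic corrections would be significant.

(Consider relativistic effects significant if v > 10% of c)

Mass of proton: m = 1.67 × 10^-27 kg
Yes, relativistic corrections are needed.

Using the non-relativistic de Broglie formula λ = h/(mv):

v = 21.0% × c = 6.296 × 10^7 m/s

λ = h/(mv)
λ = (6.626 × 10^-34 J·s) / (1.67 × 10^-27 kg × 6.296 × 10^7 m/s)
λ = 6.30 × 10^-15 m

Since v = 21.0% of c > 10% of c, relativistic corrections ARE significant and the actual wavelength would differ from this non-relativistic estimate.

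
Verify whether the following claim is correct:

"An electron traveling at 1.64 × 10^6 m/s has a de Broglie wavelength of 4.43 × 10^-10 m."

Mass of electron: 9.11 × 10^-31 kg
True

The claim is correct.

Using λ = h/(mv):
λ = (6.626 × 10^-34 J·s) / (9.11 × 10^-31 kg × 1.64 × 10^6 m/s)
λ = 4.43 × 10^-10 m

This matches the claimed value.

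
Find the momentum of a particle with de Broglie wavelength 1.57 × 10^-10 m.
4.22 × 10^-24 kg·m/s

From the de Broglie relation λ = h/p, we solve for p:

p = h/λ
p = (6.626 × 10^-34 J·s) / (1.57 × 10^-10 m)
p = 4.22 × 10^-24 kg·m/s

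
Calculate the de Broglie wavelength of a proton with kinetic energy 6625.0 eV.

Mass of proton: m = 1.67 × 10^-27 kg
3.52 × 10^-13 m

Using λ = h/√(2mKE):

First convert KE to Joules: KE = 6625.0 eV = 1.061 × 10^-15 J

λ = h/√(2mKE)
λ = (6.626 × 10^-34 J·s) / √(2 × 1.67 × 10^-27 kg × 1.061 × 10^-15 J)
λ = 3.52 × 10^-13 m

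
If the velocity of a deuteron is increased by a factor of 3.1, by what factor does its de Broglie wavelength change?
The wavelength decreases by a factor of 3.1.

From λ = h/(mv), the wavelength is inversely proportional to velocity:

λ ∝ 1/v

If v → 3.1v, then λ → λ/3.1

When velocity is increased by a factor of 3.1, the wavelength decreases by a factor of 3.1.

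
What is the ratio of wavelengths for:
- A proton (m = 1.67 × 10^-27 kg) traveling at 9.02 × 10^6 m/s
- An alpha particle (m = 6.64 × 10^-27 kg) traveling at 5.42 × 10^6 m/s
λ₁/λ₂ = 2.39

Using λ = h/(mv):

λ₁ = h/(m₁v₁) = 4.40 × 10^-14 m
λ₂ = h/(m₂v₂) = 1.84 × 10^-14 m

Ratio λ₁/λ₂ = (m₂v₂)/(m₁v₁)
         = (6.64 × 10^-27 kg × 5.42 × 10^6 m/s) / (1.67 × 10^-27 kg × 9.02 × 10^6 m/s)
         = 2.39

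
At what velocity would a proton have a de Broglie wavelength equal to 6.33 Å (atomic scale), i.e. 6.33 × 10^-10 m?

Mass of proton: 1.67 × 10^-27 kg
6.27 × 10^2 m/s

From λ = h/(mv), solve for v:

v = h/(mλ)
v = (6.626 × 10^-34 J·s) / (1.67 × 10^-27 kg × 6.33 × 10^-10 m)
v = 6.27 × 10^2 m/s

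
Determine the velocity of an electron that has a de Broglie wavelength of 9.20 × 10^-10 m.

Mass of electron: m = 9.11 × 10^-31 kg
7.91 × 10^5 m/s

From the de Broglie relation λ = h/(mv), we solve for v:

v = h/(mλ)
v = (6.626 × 10^-34 J·s) / (9.11 × 10^-31 kg × 9.20 × 10^-10 m)
v = 7.91 × 10^5 m/s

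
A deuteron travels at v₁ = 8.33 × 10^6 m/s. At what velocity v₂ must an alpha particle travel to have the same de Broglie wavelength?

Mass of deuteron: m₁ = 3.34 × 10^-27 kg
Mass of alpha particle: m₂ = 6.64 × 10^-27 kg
v₂ = 4.19 × 10^6 m/s

For equal de Broglie wavelengths: λ₁ = λ₂

h/(m₁v₁) = h/(m₂v₂)
m₁v₁ = m₂v₂
v₂ = v₁ · (m₁/m₂)

v₂ = 8.33 × 10^6 m/s × (3.34 × 10^-27 kg / 6.64 × 10^-27 kg)
v₂ = 4.19 × 10^6 m/s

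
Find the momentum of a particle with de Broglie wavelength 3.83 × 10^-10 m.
1.73 × 10^-24 kg·m/s

From the de Broglie relation λ = h/p, we solve for p:

p = h/λ
p = (6.626 × 10^-34 J·s) / (3.83 × 10^-10 m)
p = 1.73 × 10^-24 kg·m/s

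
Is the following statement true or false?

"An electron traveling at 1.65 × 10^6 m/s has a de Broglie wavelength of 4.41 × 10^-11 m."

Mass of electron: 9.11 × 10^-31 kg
False

The claim is incorrect.

Using λ = h/(mv):
λ = (6.626 × 10^-34 J·s) / (9.11 × 10^-31 kg × 1.65 × 10^6 m/s)
λ = 4.41 × 10^-10 m

The actual wavelength differs from the claimed 4.41 × 10^-11 m.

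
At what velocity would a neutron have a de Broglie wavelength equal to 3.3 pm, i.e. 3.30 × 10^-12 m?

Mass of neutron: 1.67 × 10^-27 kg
1.20 × 10^5 m/s

From λ = h/(mv), solve for v:

v = h/(mλ)
v = (6.626 × 10^-34 J·s) / (1.67 × 10^-27 kg × 3.30 × 10^-12 m)
v = 1.20 × 10^5 m/s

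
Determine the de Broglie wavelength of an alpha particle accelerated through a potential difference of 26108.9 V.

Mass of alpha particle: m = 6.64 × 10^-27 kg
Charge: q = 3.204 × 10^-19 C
6.29 × 10^-14 m

When a particle is accelerated through voltage V, it gains kinetic energy KE = qV.

The de Broglie wavelength is then λ = h/√(2mqV):

λ = h/√(2mqV)
λ = (6.626 × 10^-34 J·s) / √(2 × 6.64 × 10^-27 kg × 3.204 × 10^-19 C × 26108.9 V)
λ = 6.29 × 10^-14 m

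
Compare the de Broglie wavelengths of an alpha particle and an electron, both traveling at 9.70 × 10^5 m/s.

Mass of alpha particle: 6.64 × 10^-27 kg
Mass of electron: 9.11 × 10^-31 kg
The electron has the longer wavelength.

Using λ = h/(mv), since both particles have the same velocity, the wavelength depends only on mass.

For alpha particle: λ₁ = h/(m₁v) = 1.03 × 10^-13 m
For electron: λ₂ = h/(m₂v) = 7.50 × 10^-10 m

Since λ ∝ 1/m at constant velocity, the lighter particle has the longer wavelength.

The electron has the longer de Broglie wavelength.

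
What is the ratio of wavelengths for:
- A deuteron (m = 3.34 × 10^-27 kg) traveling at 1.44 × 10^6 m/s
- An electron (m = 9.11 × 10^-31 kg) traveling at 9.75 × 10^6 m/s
λ₁/λ₂ = 1.85 × 10^-3

Using λ = h/(mv):

λ₁ = h/(m₁v₁) = 1.38 × 10^-13 m
λ₂ = h/(m₂v₂) = 7.46 × 10^-11 m

Ratio λ₁/λ₂ = (m₂v₂)/(m₁v₁)
         = (9.11 × 10^-31 kg × 9.75 × 10^6 m/s) / (3.34 × 10^-27 kg × 1.44 × 10^6 m/s)
         = 1.85 × 10^-3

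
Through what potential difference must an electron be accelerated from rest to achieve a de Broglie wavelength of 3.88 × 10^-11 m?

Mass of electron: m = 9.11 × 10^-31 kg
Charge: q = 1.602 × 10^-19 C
999 V

From λ = h/√(2mqV), we solve for V:

λ² = h²/(2mqV)
V = h²/(2mqλ²)
V = (6.626 × 10^-34 J·s)² / (2 × 9.11 × 10^-31 kg × 1.602 × 10^-19 C × (3.88 × 10^-11 m)²)
V = 999 V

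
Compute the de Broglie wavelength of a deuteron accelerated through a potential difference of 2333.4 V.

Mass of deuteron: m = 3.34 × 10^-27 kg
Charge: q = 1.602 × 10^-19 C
4.19 × 10^-13 m

When a particle is accelerated through voltage V, it gains kinetic energy KE = qV.

The de Broglie wavelength is then λ = h/√(2mqV):

λ = h/√(2mqV)
λ = (6.626 × 10^-34 J·s) / √(2 × 3.34 × 10^-27 kg × 1.602 × 10^-19 C × 2333.4 V)
λ = 4.19 × 10^-13 m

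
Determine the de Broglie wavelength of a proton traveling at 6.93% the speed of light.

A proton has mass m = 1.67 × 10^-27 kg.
1.91 × 10^-14 m

Using the de Broglie relation λ = h/(mv):

v = 6.93% × c = 2.078 × 10^7 m/s

λ = h/(mv)
λ = (6.626 × 10^-34 J·s) / (1.67 × 10^-27 kg × 2.078 × 10^7 m/s)
λ = 1.91 × 10^-14 m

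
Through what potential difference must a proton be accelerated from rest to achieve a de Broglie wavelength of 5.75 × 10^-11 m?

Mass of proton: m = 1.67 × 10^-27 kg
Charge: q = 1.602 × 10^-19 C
2.48 × 10^-1 V

From λ = h/√(2mqV), we solve for V:

λ² = h²/(2mqV)
V = h²/(2mqλ²)
V = (6.626 × 10^-34 J·s)² / (2 × 1.67 × 10^-27 kg × 1.602 × 10^-19 C × (5.75 × 10^-11 m)²)
V = 2.48 × 10^-1 V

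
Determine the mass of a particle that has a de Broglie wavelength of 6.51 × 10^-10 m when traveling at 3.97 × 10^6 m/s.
2.56 × 10^-31 kg

From the de Broglie relation λ = h/(mv), we solve for m:

m = h/(λv)
m = (6.626 × 10^-34 J·s) / (6.51 × 10^-10 m × 3.97 × 10^6 m/s)
m = 2.56 × 10^-31 kg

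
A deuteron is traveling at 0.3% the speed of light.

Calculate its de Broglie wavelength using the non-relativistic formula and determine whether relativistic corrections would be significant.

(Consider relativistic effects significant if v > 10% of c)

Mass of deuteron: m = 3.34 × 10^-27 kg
No, relativistic corrections are not needed.

Using the non-relativistic de Broglie formula λ = h/(mv):

v = 0.3% × c = 8.994 × 10^5 m/s

λ = h/(mv)
λ = (6.626 × 10^-34 J·s) / (3.34 × 10^-27 kg × 8.994 × 10^5 m/s)
λ = 2.21 × 10^-13 m

Since v = 0.3% of c < 10% of c, relativistic corrections are NOT significant and this non-relativistic result is a good approximation.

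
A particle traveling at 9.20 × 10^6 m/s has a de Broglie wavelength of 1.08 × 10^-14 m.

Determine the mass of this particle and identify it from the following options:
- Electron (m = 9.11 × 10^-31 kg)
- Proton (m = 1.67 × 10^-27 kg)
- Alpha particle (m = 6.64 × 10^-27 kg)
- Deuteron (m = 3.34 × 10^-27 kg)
The particle is an alpha particle.

From λ = h/(mv), solve for mass:

m = h/(λv)
m = (6.626 × 10^-34 J·s) / (1.08 × 10^-14 m × 9.20 × 10^6 m/s)
m = 6.67 × 10^-27 kg

Comparing with the listed masses, this is closest to an alpha particle.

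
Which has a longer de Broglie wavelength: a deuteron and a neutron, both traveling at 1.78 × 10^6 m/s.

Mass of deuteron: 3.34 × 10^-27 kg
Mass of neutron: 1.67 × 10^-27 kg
The neutron has the longer wavelength.

Using λ = h/(mv), since both particles have the same velocity, the wavelength depends only on mass.

For deuteron: λ₁ = h/(m₁v) = 1.11 × 10^-13 m
For neutron: λ₂ = h/(m₂v) = 2.23 × 10^-13 m

Since λ ∝ 1/m at constant velocity, the lighter particle has the longer wavelength.

The neutron has the longer de Broglie wavelength.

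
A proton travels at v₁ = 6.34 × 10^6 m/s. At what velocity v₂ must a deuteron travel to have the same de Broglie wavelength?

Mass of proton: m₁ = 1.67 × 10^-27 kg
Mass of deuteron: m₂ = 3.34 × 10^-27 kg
v₂ = 3.17 × 10^6 m/s

For equal de Broglie wavelengths: λ₁ = λ₂

h/(m₁v₁) = h/(m₂v₂)
m₁v₁ = m₂v₂
v₂ = v₁ · (m₁/m₂)

v₂ = 6.34 × 10^6 m/s × (1.67 × 10^-27 kg / 3.34 × 10^-27 kg)
v₂ = 3.17 × 10^6 m/s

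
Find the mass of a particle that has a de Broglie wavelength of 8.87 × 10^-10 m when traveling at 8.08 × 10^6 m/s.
9.25 × 10^-32 kg

From the de Broglie relation λ = h/(mv), we solve for m:

m = h/(λv)
m = (6.626 × 10^-34 J·s) / (8.87 × 10^-10 m × 8.08 × 10^6 m/s)
m = 9.25 × 10^-32 kg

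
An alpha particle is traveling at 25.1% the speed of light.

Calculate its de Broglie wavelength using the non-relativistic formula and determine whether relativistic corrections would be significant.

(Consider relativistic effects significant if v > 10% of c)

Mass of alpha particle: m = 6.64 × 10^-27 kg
Yes, relativistic corrections are needed.

Using the non-relativistic de Broglie formula λ = h/(mv):

v = 25.1% × c = 7.525 × 10^7 m/s

λ = h/(mv)
λ = (6.626 × 10^-34 J·s) / (6.64 × 10^-27 kg × 7.525 × 10^7 m/s)
λ = 1.33 × 10^-15 m

Since v = 25.1% of c > 10% of c, relativistic corrections ARE significant and the actual wavelength would differ from this non-relativistic estimate.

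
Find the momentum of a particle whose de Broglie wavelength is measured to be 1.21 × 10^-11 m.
5.48 × 10^-23 kg·m/s

From the de Broglie relation λ = h/p, we solve for p:

p = h/λ
p = (6.626 × 10^-34 J·s) / (1.21 × 10^-11 m)
p = 5.48 × 10^-23 kg·m/s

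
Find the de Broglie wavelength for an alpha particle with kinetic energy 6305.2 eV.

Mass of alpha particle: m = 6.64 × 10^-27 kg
1.81 × 10^-13 m

Using λ = h/√(2mKE):

First convert KE to Joules: KE = 6305.2 eV = 1.010 × 10^-15 J

λ = h/√(2mKE)
λ = (6.626 × 10^-34 J·s) / √(2 × 6.64 × 10^-27 kg × 1.010 × 10^-15 J)
λ = 1.81 × 10^-13 m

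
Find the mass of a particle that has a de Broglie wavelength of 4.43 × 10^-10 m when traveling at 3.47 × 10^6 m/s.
4.31 × 10^-31 kg

From the de Broglie relation λ = h/(mv), we solve for m:

m = h/(λv)
m = (6.626 × 10^-34 J·s) / (4.43 × 10^-10 m × 3.47 × 10^6 m/s)
m = 4.31 × 10^-31 kg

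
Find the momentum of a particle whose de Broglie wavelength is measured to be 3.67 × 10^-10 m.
1.81 × 10^-24 kg·m/s

From the de Broglie relation λ = h/p, we solve for p:

p = h/λ
p = (6.626 × 10^-34 J·s) / (3.67 × 10^-10 m)
p = 1.81 × 10^-24 kg·m/s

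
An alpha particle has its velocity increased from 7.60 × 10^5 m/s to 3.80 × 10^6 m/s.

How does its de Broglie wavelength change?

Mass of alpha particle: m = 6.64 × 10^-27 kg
The wavelength decreases by a factor of 5.

Using λ = h/(mv):

Initial wavelength: λ₁ = h/(mv₁) = 1.31 × 10^-13 m
Final wavelength: λ₂ = h/(mv₂) = 2.63 × 10^-14 m

Since λ ∝ 1/v, when velocity increases by a factor of 5, the wavelength decreases by a factor of 5.

λ₂/λ₁ = v₁/v₂ = 1/5

The wavelength decreases by a factor of 5.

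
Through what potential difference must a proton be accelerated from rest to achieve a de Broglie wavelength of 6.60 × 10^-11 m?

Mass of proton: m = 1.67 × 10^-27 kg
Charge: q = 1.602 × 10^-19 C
1.88 × 10^-1 V

From λ = h/√(2mqV), we solve for V:

λ² = h²/(2mqV)
V = h²/(2mqλ²)
V = (6.626 × 10^-34 J·s)² / (2 × 1.67 × 10^-27 kg × 1.602 × 10^-19 C × (6.60 × 10^-11 m)²)
V = 1.88 × 10^-1 V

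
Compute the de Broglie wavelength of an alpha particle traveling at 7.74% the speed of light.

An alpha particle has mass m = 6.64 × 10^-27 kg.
4.30 × 10^-15 m

Using the de Broglie relation λ = h/(mv):

v = 7.74% × c = 2.320 × 10^7 m/s

λ = h/(mv)
λ = (6.626 × 10^-34 J·s) / (6.64 × 10^-27 kg × 2.320 × 10^7 m/s)
λ = 4.30 × 10^-15 m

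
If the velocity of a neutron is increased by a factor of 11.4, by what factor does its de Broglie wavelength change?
The wavelength decreases by a factor of 11.4.

From λ = h/(mv), the wavelength is inversely proportional to velocity:

λ ∝ 1/v

If v → 11.4v, then λ → λ/11.4

When velocity is increased by a factor of 11.4, the wavelength decreases by a factor of 11.4.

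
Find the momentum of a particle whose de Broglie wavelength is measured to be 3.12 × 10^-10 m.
2.12 × 10^-24 kg·m/s

From the de Broglie relation λ = h/p, we solve for p:

p = h/λ
p = (6.626 × 10^-34 J·s) / (3.12 × 10^-10 m)
p = 2.12 × 10^-24 kg·m/s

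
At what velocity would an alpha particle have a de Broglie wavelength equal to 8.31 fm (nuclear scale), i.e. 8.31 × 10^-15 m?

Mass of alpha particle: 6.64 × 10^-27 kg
1.20 × 10^7 m/s

From λ = h/(mv), solve for v:

v = h/(mλ)
v = (6.626 × 10^-34 J·s) / (6.64 × 10^-27 kg × 8.31 × 10^-15 m)
v = 1.20 × 10^7 m/s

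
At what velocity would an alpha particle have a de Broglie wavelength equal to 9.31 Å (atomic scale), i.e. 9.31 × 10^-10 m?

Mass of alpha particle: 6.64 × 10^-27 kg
1.07 × 10^2 m/s

From λ = h/(mv), solve for v:

v = h/(mλ)
v = (6.626 × 10^-34 J·s) / (6.64 × 10^-27 kg × 9.31 × 10^-10 m)
v = 1.07 × 10^2 m/s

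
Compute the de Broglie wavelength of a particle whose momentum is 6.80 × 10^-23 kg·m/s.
9.74 × 10^-12 m

Using the de Broglie relation λ = h/p:

λ = h/p
λ = (6.626 × 10^-34 J·s) / (6.80 × 10^-23 kg·m/s)
λ = 9.74 × 10^-12 m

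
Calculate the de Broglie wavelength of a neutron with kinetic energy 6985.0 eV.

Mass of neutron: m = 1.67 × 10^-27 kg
3.43 × 10^-13 m

Using λ = h/√(2mKE):

First convert KE to Joules: KE = 6985.0 eV = 1.119 × 10^-15 J

λ = h/√(2mKE)
λ = (6.626 × 10^-34 J·s) / √(2 × 1.67 × 10^-27 kg × 1.119 × 10^-15 J)
λ = 3.43 × 10^-13 m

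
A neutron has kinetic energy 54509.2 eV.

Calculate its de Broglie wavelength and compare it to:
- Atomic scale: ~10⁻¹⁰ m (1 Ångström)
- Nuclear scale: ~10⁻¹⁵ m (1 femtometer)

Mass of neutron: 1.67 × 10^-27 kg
λ = 1.23 × 10^-13 m, which is between nuclear and atomic scales.

Using λ = h/√(2mKE):

KE = 54509.2 eV = 8.733 × 10^-15 J

λ = h/√(2mKE)
λ = (6.626 × 10^-34 J·s) / √(2 × 1.67 × 10^-27 kg × 8.733 × 10^-15 J)
λ = 1.23 × 10^-13 m

Comparison:
- Atomic scale (10⁻¹⁰ m): λ is 0.0012× this size
- Nuclear scale (10⁻¹⁵ m): λ is 1.2e+02× this size

The wavelength is between nuclear and atomic scales.

This wavelength is appropriate for probing atomic structure but too large for nuclear physics experiments.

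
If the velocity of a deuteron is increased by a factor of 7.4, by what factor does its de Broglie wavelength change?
The wavelength decreases by a factor of 7.4.

From λ = h/(mv), the wavelength is inversely proportional to velocity:

λ ∝ 1/v

If v → 7.4v, then λ → λ/7.4

When velocity is increased by a factor of 7.4, the wavelength decreases by a factor of 7.4.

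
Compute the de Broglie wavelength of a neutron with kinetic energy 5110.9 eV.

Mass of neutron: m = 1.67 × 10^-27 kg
4.01 × 10^-13 m

Using λ = h/√(2mKE):

First convert KE to Joules: KE = 5110.9 eV = 8.189 × 10^-16 J

λ = h/√(2mKE)
λ = (6.626 × 10^-34 J·s) / √(2 × 1.67 × 10^-27 kg × 8.189 × 10^-16 J)
λ = 4.01 × 10^-13 m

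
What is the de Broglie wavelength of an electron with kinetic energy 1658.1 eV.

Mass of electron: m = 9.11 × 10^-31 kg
3.01 × 10^-11 m

Using λ = h/√(2mKE):

First convert KE to Joules: KE = 1658.1 eV = 2.657 × 10^-16 J

λ = h/√(2mKE)
λ = (6.626 × 10^-34 J·s) / √(2 × 9.11 × 10^-31 kg × 2.657 × 10^-16 J)
λ = 3.01 × 10^-11 m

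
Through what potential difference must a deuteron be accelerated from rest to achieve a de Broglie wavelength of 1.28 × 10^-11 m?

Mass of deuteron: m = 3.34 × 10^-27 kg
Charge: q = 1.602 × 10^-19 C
2.50 V

From λ = h/√(2mqV), we solve for V:

λ² = h²/(2mqV)
V = h²/(2mqλ²)
V = (6.626 × 10^-34 J·s)² / (2 × 3.34 × 10^-27 kg × 1.602 × 10^-19 C × (1.28 × 10^-11 m)²)
V = 2.50 V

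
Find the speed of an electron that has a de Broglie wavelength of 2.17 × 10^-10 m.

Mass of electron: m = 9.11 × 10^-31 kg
3.35 × 10^6 m/s

From the de Broglie relation λ = h/(mv), we solve for v:

v = h/(mλ)
v = (6.626 × 10^-34 J·s) / (9.11 × 10^-31 kg × 2.17 × 10^-10 m)
v = 3.35 × 10^6 m/s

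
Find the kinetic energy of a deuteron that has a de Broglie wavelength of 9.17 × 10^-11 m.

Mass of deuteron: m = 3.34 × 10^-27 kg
7.82 × 10^-21 J (or 0.0488 eV)

From λ = h/√(2mKE), we solve for KE:

λ² = h²/(2mKE)
KE = h²/(2mλ²)
KE = (6.626 × 10^-34 J·s)² / (2 × 3.34 × 10^-27 kg × (9.17 × 10^-11 m)²)
KE = 7.82 × 10^-21 J
KE = 0.0488 eV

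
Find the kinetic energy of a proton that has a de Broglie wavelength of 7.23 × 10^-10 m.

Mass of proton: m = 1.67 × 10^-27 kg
2.51 × 10^-22 J (or 1.57 × 10^-3 eV)

From λ = h/√(2mKE), we solve for KE:

λ² = h²/(2mKE)
KE = h²/(2mλ²)
KE = (6.626 × 10^-34 J·s)² / (2 × 1.67 × 10^-27 kg × (7.23 × 10^-10 m)²)
KE = 2.51 × 10^-22 J
KE = 1.57 × 10^-3 eV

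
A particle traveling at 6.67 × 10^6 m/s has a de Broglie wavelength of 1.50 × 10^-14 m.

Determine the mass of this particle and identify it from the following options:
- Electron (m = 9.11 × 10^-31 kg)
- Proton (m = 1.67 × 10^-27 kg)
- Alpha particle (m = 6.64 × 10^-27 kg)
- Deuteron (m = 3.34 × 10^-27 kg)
The particle is an alpha particle.

From λ = h/(mv), solve for mass:

m = h/(λv)
m = (6.626 × 10^-34 J·s) / (1.50 × 10^-14 m × 6.67 × 10^6 m/s)
m = 6.62 × 10^-27 kg

Comparing with the listed masses, this is closest to an alpha particle.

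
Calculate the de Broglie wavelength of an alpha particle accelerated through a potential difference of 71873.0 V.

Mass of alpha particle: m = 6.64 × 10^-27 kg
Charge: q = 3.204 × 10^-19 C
3.79 × 10^-14 m

When a particle is accelerated through voltage V, it gains kinetic energy KE = qV.

The de Broglie wavelength is then λ = h/√(2mqV):

λ = h/√(2mqV)
λ = (6.626 × 10^-34 J·s) / √(2 × 6.64 × 10^-27 kg × 3.204 × 10^-19 C × 71873.0 V)
λ = 3.79 × 10^-14 m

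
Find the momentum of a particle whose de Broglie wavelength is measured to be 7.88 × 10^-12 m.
8.41 × 10^-23 kg·m/s

From the de Broglie relation λ = h/p, we solve for p:

p = h/λ
p = (6.626 × 10^-34 J·s) / (7.88 × 10^-12 m)
p = 8.41 × 10^-23 kg·m/s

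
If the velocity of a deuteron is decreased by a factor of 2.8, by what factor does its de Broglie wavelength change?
The wavelength increases by a factor of 2.8.

From λ = h/(mv), the wavelength is inversely proportional to velocity:

λ ∝ 1/v

If v → v/2.8, then λ → 2.8λ

When velocity is decreased by a factor of 2.8, the wavelength increases by a factor of 2.8.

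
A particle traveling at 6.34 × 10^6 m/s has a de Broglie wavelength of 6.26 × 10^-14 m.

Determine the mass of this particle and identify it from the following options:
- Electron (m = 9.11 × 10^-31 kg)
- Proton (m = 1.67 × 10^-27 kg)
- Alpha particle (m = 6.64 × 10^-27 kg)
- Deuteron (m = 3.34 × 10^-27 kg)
The particle is a proton.

From λ = h/(mv), solve for mass:

m = h/(λv)
m = (6.626 × 10^-34 J·s) / (6.26 × 10^-14 m × 6.34 × 10^6 m/s)
m = 1.67 × 10^-27 kg

Comparing with the listed masses, this is closest to a proton.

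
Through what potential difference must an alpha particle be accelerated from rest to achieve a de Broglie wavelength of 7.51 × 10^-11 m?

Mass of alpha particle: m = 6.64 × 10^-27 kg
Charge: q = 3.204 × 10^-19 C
1.83 × 10^-2 V

From λ = h/√(2mqV), we solve for V:

λ² = h²/(2mqV)
V = h²/(2mqλ²)
V = (6.626 × 10^-34 J·s)² / (2 × 6.64 × 10^-27 kg × 3.204 × 10^-19 C × (7.51 × 10^-11 m)²)
V = 1.83 × 10^-2 V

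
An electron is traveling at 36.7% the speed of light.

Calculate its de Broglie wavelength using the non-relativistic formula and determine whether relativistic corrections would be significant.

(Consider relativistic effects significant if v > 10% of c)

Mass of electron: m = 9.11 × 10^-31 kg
Yes, relativistic corrections are needed.

Using the non-relativistic de Broglie formula λ = h/(mv):

v = 36.7% × c = 1.100 × 10^8 m/s

λ = h/(mv)
λ = (6.626 × 10^-34 J·s) / (9.11 × 10^-31 kg × 1.100 × 10^8 m/s)
λ = 6.61 × 10^-12 m

Since v = 36.7% of c > 10% of c, relativistic corrections ARE significant and the actual wavelength would differ from this non-relativistic estimate.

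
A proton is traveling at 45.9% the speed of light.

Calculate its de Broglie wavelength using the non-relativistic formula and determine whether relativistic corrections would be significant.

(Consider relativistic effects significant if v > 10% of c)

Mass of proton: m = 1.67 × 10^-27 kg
Yes, relativistic corrections are needed.

Using the non-relativistic de Broglie formula λ = h/(mv):

v = 45.9% × c = 1.376 × 10^8 m/s

λ = h/(mv)
λ = (6.626 × 10^-34 J·s) / (1.67 × 10^-27 kg × 1.376 × 10^8 m/s)
λ = 2.88 × 10^-15 m

Since v = 45.9% of c > 10% of c, relativistic corrections ARE significant and the actual wavelength would differ from this non-relativistic estimate.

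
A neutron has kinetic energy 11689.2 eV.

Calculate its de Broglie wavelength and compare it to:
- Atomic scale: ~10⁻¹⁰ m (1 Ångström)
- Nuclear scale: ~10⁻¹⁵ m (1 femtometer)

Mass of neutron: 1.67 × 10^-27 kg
λ = 2.65 × 10^-13 m, which is between nuclear and atomic scales.

Using λ = h/√(2mKE):

KE = 11689.2 eV = 1.873 × 10^-15 J

λ = h/√(2mKE)
λ = (6.626 × 10^-34 J·s) / √(2 × 1.67 × 10^-27 kg × 1.873 × 10^-15 J)
λ = 2.65 × 10^-13 m

Comparison:
- Atomic scale (10⁻¹⁰ m): λ is 0.0026× this size
- Nuclear scale (10⁻¹⁵ m): λ is 2.6e+02× this size

The wavelength is between nuclear and atomic scales.

This wavelength is appropriate for probing atomic structure but too large for nuclear physics experiments.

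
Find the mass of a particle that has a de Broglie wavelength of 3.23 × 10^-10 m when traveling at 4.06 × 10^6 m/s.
5.05 × 10^-31 kg

From the de Broglie relation λ = h/(mv), we solve for m:

m = h/(λv)
m = (6.626 × 10^-34 J·s) / (3.23 × 10^-10 m × 4.06 × 10^6 m/s)
m = 5.05 × 10^-31 kg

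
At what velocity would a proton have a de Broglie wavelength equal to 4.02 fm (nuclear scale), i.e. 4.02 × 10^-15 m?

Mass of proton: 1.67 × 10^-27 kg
9.87 × 10^7 m/s

From λ = h/(mv), solve for v:

v = h/(mλ)
v = (6.626 × 10^-34 J·s) / (1.67 × 10^-27 kg × 4.02 × 10^-15 m)
v = 9.87 × 10^7 m/s

Note: This velocity is 32.9% of the speed of light, so relativistic corrections would be needed for a more accurate calculation.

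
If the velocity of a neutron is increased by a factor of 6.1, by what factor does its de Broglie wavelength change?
The wavelength decreases by a factor of 6.1.

From λ = h/(mv), the wavelength is inversely proportional to velocity:

λ ∝ 1/v

If v → 6.1v, then λ → λ/6.1

When velocity is increased by a factor of 6.1, the wavelength decreases by a factor of 6.1.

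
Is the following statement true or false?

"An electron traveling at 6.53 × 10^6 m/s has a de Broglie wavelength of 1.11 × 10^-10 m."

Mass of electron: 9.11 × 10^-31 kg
True

The claim is correct.

Using λ = h/(mv):
λ = (6.626 × 10^-34 J·s) / (9.11 × 10^-31 kg × 6.53 × 10^6 m/s)
λ = 1.11 × 10^-10 m

This matches the claimed value.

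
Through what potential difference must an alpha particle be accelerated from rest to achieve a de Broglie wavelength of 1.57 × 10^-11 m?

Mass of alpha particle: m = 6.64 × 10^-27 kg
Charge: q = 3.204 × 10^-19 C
4.19 × 10^-1 V

From λ = h/√(2mqV), we solve for V:

λ² = h²/(2mqV)
V = h²/(2mqλ²)
V = (6.626 × 10^-34 J·s)² / (2 × 6.64 × 10^-27 kg × 3.204 × 10^-19 C × (1.57 × 10^-11 m)²)
V = 4.19 × 10^-1 V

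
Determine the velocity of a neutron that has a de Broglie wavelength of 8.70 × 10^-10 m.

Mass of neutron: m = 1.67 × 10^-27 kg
4.56 × 10^2 m/s

From the de Broglie relation λ = h/(mv), we solve for v:

v = h/(mλ)
v = (6.626 × 10^-34 J·s) / (1.67 × 10^-27 kg × 8.70 × 10^-10 m)
v = 4.56 × 10^2 m/s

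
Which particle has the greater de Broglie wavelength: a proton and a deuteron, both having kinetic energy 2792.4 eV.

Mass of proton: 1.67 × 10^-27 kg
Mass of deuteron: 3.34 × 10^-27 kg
The proton has the longer wavelength.

Using λ = h/√(2mKE):

For proton: λ₁ = h/√(2m₁KE) = 5.42 × 10^-13 m
For deuteron: λ₂ = h/√(2m₂KE) = 3.83 × 10^-13 m

Since λ ∝ 1/√m at constant kinetic energy, the lighter particle has the longer wavelength.

The proton has the longer de Broglie wavelength.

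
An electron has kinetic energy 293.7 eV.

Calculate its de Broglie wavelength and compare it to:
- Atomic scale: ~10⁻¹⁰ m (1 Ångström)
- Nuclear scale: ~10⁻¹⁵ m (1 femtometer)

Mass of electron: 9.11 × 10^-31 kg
λ = 7.16 × 10^-11 m, which is between nuclear and atomic scales.

Using λ = h/√(2mKE):

KE = 293.7 eV = 4.706 × 10^-17 J

λ = h/√(2mKE)
λ = (6.626 × 10^-34 J·s) / √(2 × 9.11 × 10^-31 kg × 4.706 × 10^-17 J)
λ = 7.16 × 10^-11 m

Comparison:
- Atomic scale (10⁻¹⁰ m): λ is 0.72× this size
- Nuclear scale (10⁻¹⁵ m): λ is 7.2e+04× this size

The wavelength is between nuclear and atomic scales.

This wavelength is appropriate for probing atomic structure but too large for nuclear physics experiments.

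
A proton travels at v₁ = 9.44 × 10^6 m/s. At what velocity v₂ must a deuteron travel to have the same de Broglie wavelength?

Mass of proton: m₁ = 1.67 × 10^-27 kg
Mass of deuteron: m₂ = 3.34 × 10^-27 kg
v₂ = 4.72 × 10^6 m/s

For equal de Broglie wavelengths: λ₁ = λ₂

h/(m₁v₁) = h/(m₂v₂)
m₁v₁ = m₂v₂
v₂ = v₁ · (m₁/m₂)

v₂ = 9.44 × 10^6 m/s × (1.67 × 10^-27 kg / 3.34 × 10^-27 kg)
v₂ = 4.72 × 10^6 m/s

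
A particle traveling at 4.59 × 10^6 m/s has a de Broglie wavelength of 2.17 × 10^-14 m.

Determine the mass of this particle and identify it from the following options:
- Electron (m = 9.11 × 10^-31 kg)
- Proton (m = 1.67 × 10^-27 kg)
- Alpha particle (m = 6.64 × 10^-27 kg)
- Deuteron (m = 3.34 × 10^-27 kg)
The particle is an alpha particle.

From λ = h/(mv), solve for mass:

m = h/(λv)
m = (6.626 × 10^-34 J·s) / (2.17 × 10^-14 m × 4.59 × 10^6 m/s)
m = 6.65 × 10^-27 kg

Comparing with the listed masses, this is closest to an alpha particle.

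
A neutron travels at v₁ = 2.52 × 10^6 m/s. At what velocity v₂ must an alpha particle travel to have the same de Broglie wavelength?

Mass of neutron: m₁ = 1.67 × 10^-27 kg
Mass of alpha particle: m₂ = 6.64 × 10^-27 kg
v₂ = 6.34 × 10^5 m/s

For equal de Broglie wavelengths: λ₁ = λ₂

h/(m₁v₁) = h/(m₂v₂)
m₁v₁ = m₂v₂
v₂ = v₁ · (m₁/m₂)

v₂ = 2.52 × 10^6 m/s × (1.67 × 10^-27 kg / 6.64 × 10^-27 kg)
v₂ = 6.34 × 10^5 m/s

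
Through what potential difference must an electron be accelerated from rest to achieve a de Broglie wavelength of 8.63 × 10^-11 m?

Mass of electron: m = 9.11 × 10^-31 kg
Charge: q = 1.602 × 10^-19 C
202 V

From λ = h/√(2mqV), we solve for V:

λ² = h²/(2mqV)
V = h²/(2mqλ²)
V = (6.626 × 10^-34 J·s)² / (2 × 9.11 × 10^-31 kg × 1.602 × 10^-19 C × (8.63 × 10^-11 m)²)
V = 202 V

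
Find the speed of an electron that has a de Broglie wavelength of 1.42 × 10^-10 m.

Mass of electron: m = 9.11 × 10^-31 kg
5.12 × 10^6 m/s

From the de Broglie relation λ = h/(mv), we solve for v:

v = h/(mλ)
v = (6.626 × 10^-34 J·s) / (9.11 × 10^-31 kg × 1.42 × 10^-10 m)
v = 5.12 × 10^6 m/s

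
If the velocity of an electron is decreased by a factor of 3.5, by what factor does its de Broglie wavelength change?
The wavelength increases by a factor of 3.5.

From λ = h/(mv), the wavelength is inversely proportional to velocity:

λ ∝ 1/v

If v → v/3.5, then λ → 3.5λ

When velocity is decreased by a factor of 3.5, the wavelength increases by a factor of 3.5.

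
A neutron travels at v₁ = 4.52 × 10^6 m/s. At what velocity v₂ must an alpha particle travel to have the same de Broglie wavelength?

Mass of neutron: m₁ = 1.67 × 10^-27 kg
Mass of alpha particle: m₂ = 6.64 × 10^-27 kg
v₂ = 1.14 × 10^6 m/s

For equal de Broglie wavelengths: λ₁ = λ₂

h/(m₁v₁) = h/(m₂v₂)
m₁v₁ = m₂v₂
v₂ = v₁ · (m₁/m₂)

v₂ = 4.52 × 10^6 m/s × (1.67 × 10^-27 kg / 6.64 × 10^-27 kg)
v₂ = 1.14 × 10^6 m/s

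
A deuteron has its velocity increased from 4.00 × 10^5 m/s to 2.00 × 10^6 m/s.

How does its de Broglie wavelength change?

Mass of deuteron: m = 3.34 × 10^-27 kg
The wavelength decreases by a factor of 5.

Using λ = h/(mv):

Initial wavelength: λ₁ = h/(mv₁) = 4.96 × 10^-13 m
Final wavelength: λ₂ = h/(mv₂) = 9.92 × 10^-14 m

Since λ ∝ 1/v, when velocity increases by a factor of 5, the wavelength decreases by a factor of 5.

λ₂/λ₁ = v₁/v₂ = 1/5

The wavelength decreases by a factor of 5.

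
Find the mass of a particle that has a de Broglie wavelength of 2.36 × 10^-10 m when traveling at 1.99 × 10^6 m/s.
1.41 × 10^-30 kg

From the de Broglie relation λ = h/(mv), we solve for m:

m = h/(λv)
m = (6.626 × 10^-34 J·s) / (2.36 × 10^-10 m × 1.99 × 10^6 m/s)
m = 1.41 × 10^-30 kg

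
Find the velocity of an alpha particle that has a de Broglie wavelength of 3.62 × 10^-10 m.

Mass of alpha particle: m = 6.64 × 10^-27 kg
2.76 × 10^2 m/s

From the de Broglie relation λ = h/(mv), we solve for v:

v = h/(mλ)
v = (6.626 × 10^-34 J·s) / (6.64 × 10^-27 kg × 3.62 × 10^-10 m)
v = 2.76 × 10^2 m/s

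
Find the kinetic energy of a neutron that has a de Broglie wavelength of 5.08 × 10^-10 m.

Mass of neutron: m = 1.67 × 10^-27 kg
5.09 × 10^-22 J (or 3.18 × 10^-3 eV)

From λ = h/√(2mKE), we solve for KE:

λ² = h²/(2mKE)
KE = h²/(2mλ²)
KE = (6.626 × 10^-34 J·s)² / (2 × 1.67 × 10^-27 kg × (5.08 × 10^-10 m)²)
KE = 5.09 × 10^-22 J
KE = 3.18 × 10^-3 eV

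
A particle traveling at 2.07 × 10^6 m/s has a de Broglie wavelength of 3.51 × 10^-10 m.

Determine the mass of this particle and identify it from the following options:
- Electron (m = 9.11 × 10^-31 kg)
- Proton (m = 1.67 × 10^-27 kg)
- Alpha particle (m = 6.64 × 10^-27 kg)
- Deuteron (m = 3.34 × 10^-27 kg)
The particle is an electron.

From λ = h/(mv), solve for mass:

m = h/(λv)
m = (6.626 × 10^-34 J·s) / (3.51 × 10^-10 m × 2.07 × 10^6 m/s)
m = 9.12 × 10^-31 kg

Comparing with the listed masses, this is closest to an electron.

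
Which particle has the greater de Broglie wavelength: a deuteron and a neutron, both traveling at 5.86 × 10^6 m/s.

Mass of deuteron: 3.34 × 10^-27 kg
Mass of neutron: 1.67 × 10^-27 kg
The neutron has the longer wavelength.

Using λ = h/(mv), since both particles have the same velocity, the wavelength depends only on mass.

For deuteron: λ₁ = h/(m₁v) = 3.39 × 10^-14 m
For neutron: λ₂ = h/(m₂v) = 6.77 × 10^-14 m

Since λ ∝ 1/m at constant velocity, the lighter particle has the longer wavelength.

The neutron has the longer de Broglie wavelength.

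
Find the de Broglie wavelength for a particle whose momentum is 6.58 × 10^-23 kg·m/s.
1.01 × 10^-11 m

Using the de Broglie relation λ = h/p:

λ = h/p
λ = (6.626 × 10^-34 J·s) / (6.58 × 10^-23 kg·m/s)
λ = 1.01 × 10^-11 m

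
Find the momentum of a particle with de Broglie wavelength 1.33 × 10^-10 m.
4.98 × 10^-24 kg·m/s

From the de Broglie relation λ = h/p, we solve for p:

p = h/λ
p = (6.626 × 10^-34 J·s) / (1.33 × 10^-10 m)
p = 4.98 × 10^-24 kg·m/s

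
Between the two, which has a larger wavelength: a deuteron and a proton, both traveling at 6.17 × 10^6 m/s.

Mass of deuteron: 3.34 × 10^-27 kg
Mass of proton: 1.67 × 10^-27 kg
The proton has the longer wavelength.

Using λ = h/(mv), since both particles have the same velocity, the wavelength depends only on mass.

For deuteron: λ₁ = h/(m₁v) = 3.22 × 10^-14 m
For proton: λ₂ = h/(m₂v) = 6.43 × 10^-14 m

Since λ ∝ 1/m at constant velocity, the lighter particle has the longer wavelength.

The proton has the longer de Broglie wavelength.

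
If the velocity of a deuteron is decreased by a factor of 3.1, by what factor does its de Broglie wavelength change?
The wavelength increases by a factor of 3.1.

From λ = h/(mv), the wavelength is inversely proportional to velocity:

λ ∝ 1/v

If v → v/3.1, then λ → 3.1λ

When velocity is decreased by a factor of 3.1, the wavelength increases by a factor of 3.1.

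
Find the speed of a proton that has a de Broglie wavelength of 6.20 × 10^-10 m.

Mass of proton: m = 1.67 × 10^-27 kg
6.40 × 10^2 m/s

From the de Broglie relation λ = h/(mv), we solve for v:

v = h/(mλ)
v = (6.626 × 10^-34 J·s) / (1.67 × 10^-27 kg × 6.20 × 10^-10 m)
v = 6.40 × 10^2 m/s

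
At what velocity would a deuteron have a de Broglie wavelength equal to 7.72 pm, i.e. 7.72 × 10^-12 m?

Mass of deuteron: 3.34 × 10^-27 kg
2.57 × 10^4 m/s

From λ = h/(mv), solve for v:

v = h/(mλ)
v = (6.626 × 10^-34 J·s) / (3.34 × 10^-27 kg × 7.72 × 10^-12 m)
v = 2.57 × 10^4 m/s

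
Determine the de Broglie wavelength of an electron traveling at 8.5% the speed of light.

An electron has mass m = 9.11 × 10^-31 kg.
2.85 × 10^-11 m

Using the de Broglie relation λ = h/(mv):

v = 8.5% × c = 2.548 × 10^7 m/s

λ = h/(mv)
λ = (6.626 × 10^-34 J·s) / (9.11 × 10^-31 kg × 2.548 × 10^7 m/s)
λ = 2.85 × 10^-11 m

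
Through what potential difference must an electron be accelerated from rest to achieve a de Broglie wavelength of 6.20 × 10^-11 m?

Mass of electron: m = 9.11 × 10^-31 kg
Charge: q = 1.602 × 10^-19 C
391 V

From λ = h/√(2mqV), we solve for V:

λ² = h²/(2mqV)
V = h²/(2mqλ²)
V = (6.626 × 10^-34 J·s)² / (2 × 9.11 × 10^-31 kg × 1.602 × 10^-19 C × (6.20 × 10^-11 m)²)
V = 391 V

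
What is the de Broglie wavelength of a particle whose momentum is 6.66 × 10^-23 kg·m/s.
9.95 × 10^-12 m

Using the de Broglie relation λ = h/p:

λ = h/p
λ = (6.626 × 10^-34 J·s) / (6.66 × 10^-23 kg·m/s)
λ = 9.95 × 10^-12 m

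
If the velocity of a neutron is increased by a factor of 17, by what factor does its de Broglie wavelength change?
The wavelength decreases by a factor of 17.

From λ = h/(mv), the wavelength is inversely proportional to velocity:

λ ∝ 1/v

If v → 17v, then λ → λ/17

When velocity is increased by a factor of 17, the wavelength decreases by a factor of 17.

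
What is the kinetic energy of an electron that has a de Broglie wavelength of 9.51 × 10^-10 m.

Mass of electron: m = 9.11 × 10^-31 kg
2.66 × 10^-19 J (or 1.66 eV)

From λ = h/√(2mKE), we solve for KE:

λ² = h²/(2mKE)
KE = h²/(2mλ²)
KE = (6.626 × 10^-34 J·s)² / (2 × 9.11 × 10^-31 kg × (9.51 × 10^-10 m)²)
KE = 2.66 × 10^-19 J
KE = 1.66 eV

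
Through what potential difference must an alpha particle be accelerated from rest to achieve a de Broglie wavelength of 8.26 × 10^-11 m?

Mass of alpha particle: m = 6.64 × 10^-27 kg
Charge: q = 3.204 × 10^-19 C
1.51 × 10^-2 V

From λ = h/√(2mqV), we solve for V:

λ² = h²/(2mqV)
V = h²/(2mqλ²)
V = (6.626 × 10^-34 J·s)² / (2 × 6.64 × 10^-27 kg × 3.204 × 10^-19 C × (8.26 × 10^-11 m)²)
V = 1.51 × 10^-2 V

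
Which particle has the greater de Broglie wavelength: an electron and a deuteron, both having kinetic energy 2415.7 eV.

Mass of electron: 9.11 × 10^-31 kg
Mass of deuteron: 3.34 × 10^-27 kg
The electron has the longer wavelength.

Using λ = h/√(2mKE):

For electron: λ₁ = h/√(2m₁KE) = 2.50 × 10^-11 m
For deuteron: λ₂ = h/√(2m₂KE) = 4.12 × 10^-13 m

Since λ ∝ 1/√m at constant kinetic energy, the lighter particle has the longer wavelength.

The electron has the longer de Broglie wavelength.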